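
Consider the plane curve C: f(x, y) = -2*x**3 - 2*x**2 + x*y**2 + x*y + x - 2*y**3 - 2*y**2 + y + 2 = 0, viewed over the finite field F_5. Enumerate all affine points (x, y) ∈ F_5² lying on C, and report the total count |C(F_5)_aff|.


Affine F_5-points: {(0, 2), (2, 0), (2, 2), (2, 3), (3, 3), (4, 3), (4, 4)}; count = 7.

For each of the 25 pairs (x, y) ∈ F_5², evaluate f(x, y) mod 5. Record the zeros.
  x = 0: [0↦2, 1↦4, 2↦0, 3↦3, 4↦1]  zeros at y ∈ {2}
  x = 1: [0↦4, 1↦3, 2↦3, 3↦2, 4↦3]  zeros at y ∈ ∅
  x = 2: [0↦0, 1↦1, 2↦0, 3↦0, 4↦4]  zeros at y ∈ {0, 2, 3}
  x = 3: [0↦3, 1↦1, 2↦4, 3↦0, 4↦2]  zeros at y ∈ {3}
  x = 4: [0↦1, 1↦1, 2↦3, 3↦0, 4↦0]  zeros at y ∈ {3, 4}
Collecting zeros: affine points = {(0, 2), (2, 0), (2, 2), (2, 3), (3, 3), (4, 3), (4, 4)}.
Total count |C(F_5)_aff| = 7.


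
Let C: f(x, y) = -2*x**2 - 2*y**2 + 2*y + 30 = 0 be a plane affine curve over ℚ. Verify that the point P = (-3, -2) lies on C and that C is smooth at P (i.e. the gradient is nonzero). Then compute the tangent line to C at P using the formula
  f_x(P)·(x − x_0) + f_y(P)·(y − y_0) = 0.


Tangent line at P: 12*x + 10*y + 56 = 0.

Step 1: f(-3, -2) = 0, so P lies on C.
Step 2: partial derivatives
  f_x(x, y) = -4*x, f_y(x, y) = 2 - 4*y.
  f_x(P) = 12, f_y(P) = 10 (gradient nonzero, so P is smooth).
Step 3: tangent line at P: 12·(x − -3) + 10·(y − -2) = 0.
Expanding: 12*x + 10*y + 56 = 0.


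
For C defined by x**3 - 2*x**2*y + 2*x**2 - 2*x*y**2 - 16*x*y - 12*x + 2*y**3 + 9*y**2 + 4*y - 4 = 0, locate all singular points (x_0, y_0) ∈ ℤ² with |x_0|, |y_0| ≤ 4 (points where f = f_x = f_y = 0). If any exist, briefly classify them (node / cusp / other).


Singular points: {(-2, -2)}; classification: cusp.

Compute partial derivatives:
  f_x = 3*x**2 - 4*x*y + 4*x - 2*y**2 - 16*y - 12.
  f_y = -2*x**2 - 4*x*y - 16*x + 6*y**2 + 18*y + 4.
Scan x_0 ∈ {−4, ..., 4}. For each x_0, f_y(x_0, y) is a polynomial in y; find its integer roots y ∈ {−4, ..., 4}, then test f_x and f at those candidates.
  x = -4: f_y(-4, y) = 6*y**2 + 34*y + 36; no integer root y with |y| ≤ 4.
  x = -3: f_y(-3, y) = 6*y**2 + 30*y + 34; no integer root y with |y| ≤ 4.
  x = -2: f_y(-2, y) = 6*y**2 + 26*y + 28; vanishes at y ∈ {-2}. (-2, -2): f_x = 0, f = 0 — SINGULAR.
  x = -1: f_y(-1, y) = 6*y**2 + 22*y + 18; no integer root y with |y| ≤ 4.
  x = 0: f_y(0, y) = 6*y**2 + 18*y + 4; no integer root y with |y| ≤ 4.
  x = 1: f_y(1, y) = 6*y**2 + 14*y - 14; no integer root y with |y| ≤ 4.
  x = 2: f_y(2, y) = 6*y**2 + 10*y - 36; no integer root y with |y| ≤ 4.
  x = 3: f_y(3, y) = 6*y**2 + 6*y - 62; no integer root y with |y| ≤ 4.
  x = 4: f_y(4, y) = 6*y**2 + 2*y - 92; no integer root y with |y| ≤ 4.
Only singular point on the grid: (-2, -2).
Classify: substitute x = -2 + u, y = -2 + v and expand: f = u**3 - 2*u**2*v - 2*u*v**2 + 2*v**3 + v**2.
No constant or linear terms (consistent with a singular point). Quadratic part: v**2. Cubic part: u**3 - 2*u**2*v - 2*u*v**2 + 2*v**3.
The quadratic part v**2 is a perfect square, so there is a single (double) tangent line v = 0, i.e. y = -2. Restricting the cubic part to that line (v = 0) leaves u**3 ≠ 0, so f is not divisible by v and the branch is v² ≈ -u**3 to lowest order — this is a cusp.
Classification: cusp.


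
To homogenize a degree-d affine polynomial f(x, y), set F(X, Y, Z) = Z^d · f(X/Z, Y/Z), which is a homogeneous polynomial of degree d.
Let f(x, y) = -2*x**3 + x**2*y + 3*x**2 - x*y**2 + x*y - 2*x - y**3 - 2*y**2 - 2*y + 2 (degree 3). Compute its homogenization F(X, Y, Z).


F(X, Y, Z) = -2*X**3 + X**2*Y + 3*X**2*Z - X*Y**2 + X*Y*Z - 2*X*Z**2 - Y**3 - 2*Y**2*Z - 2*Y*Z**2 + 2*Z**3

deg(f) = 3.
Substitute x = X/Z, y = Y/Z into f, then multiply by Z^3.
  monomial -2·x^3·y^0 ↦ -2·X^3·Y^0·Z^0.
  monomial 1·x^2·y^1 ↦ 1·X^2·Y^1·Z^0.
  monomial 3·x^2·y^0 ↦ 3·X^2·Y^0·Z^1.
  monomial -1·x^1·y^2 ↦ -1·X^1·Y^2·Z^0.
  monomial 1·x^1·y^1 ↦ 1·X^1·Y^1·Z^1.
  monomial -2·x^1·y^0 ↦ -2·X^1·Y^0·Z^2.
  monomial -1·x^0·y^3 ↦ -1·X^0·Y^3·Z^0.
  monomial -2·x^0·y^2 ↦ -2·X^0·Y^2·Z^1.
  monomial -2·x^0·y^1 ↦ -2·X^0·Y^1·Z^2.
  monomial 2·x^0·y^0 ↦ 2·X^0·Y^0·Z^3.
Collecting: F(X, Y, Z) = -2*X**3 + X**2*Y + 3*X**2*Z - X*Y**2 + X*Y*Z - 2*X*Z**2 - Y**3 - 2*Y**2*Z - 2*Y*Z**2 + 2*Z**3.


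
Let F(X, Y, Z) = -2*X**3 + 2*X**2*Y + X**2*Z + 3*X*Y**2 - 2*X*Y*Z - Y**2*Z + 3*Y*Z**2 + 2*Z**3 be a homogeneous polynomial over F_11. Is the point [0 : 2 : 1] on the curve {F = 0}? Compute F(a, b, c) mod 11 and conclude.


F(0,2,1) ≡ 4 (mod 11); P is NOT on the curve.

Evaluate F(0, 2, 1) term-by-term (mod 11).
  -2*X**3 ↦ -2·0·1·1 = 0
  2*X**2*Y ↦ 2·0·2·1 = 0
  X**2*Z ↦ 1·0·1·1 = 0
  3*X*Y**2 ↦ 3·0·4·1 = 0
  -2*X*Y*Z ↦ -2·0·2·1 = 0
  -Y**2*Z ↦ -1·1·4·1 = -4
  3*Y*Z**2 ↦ 3·1·2·1 = 6
  2*Z**3 ↦ 2·1·1·1 = 2
Sum: F(0, 2, 1) = (0) + (0) + (0) + (0) + (0) + (-4) + (6) + (2) = 4.
Reducing mod 11: 4 ≡ 4 (mod 11).
Since F(a, b, c) ≡ 4 ≠ 0 (mod 11), P does NOT lie on the curve.


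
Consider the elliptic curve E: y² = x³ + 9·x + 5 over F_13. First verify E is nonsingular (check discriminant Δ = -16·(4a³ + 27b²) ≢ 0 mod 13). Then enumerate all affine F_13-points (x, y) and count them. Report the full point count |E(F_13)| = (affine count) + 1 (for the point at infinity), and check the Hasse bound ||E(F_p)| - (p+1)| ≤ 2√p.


Affine points = {(4, 1), (4, 12), (8, 2), (8, 11), (9, 3), (9, 10), (10, 4), (10, 9)}; affine count = 8; |E(F_13)| = 9.

Discriminant check: Δ ∝ 4a³ + 27b² = 4·9³ + 27·5² = 4·729 + 27·25 ≡ 3 (mod 13). Nonzero ⇒ E is nonsingular.
For each x ∈ F_13, compute rhs = x³ + 9·x + 5 mod 13, then count y ∈ F_13 with y² ≡ rhs.
  x = 0: rhs = 5, matching y values: none (0 points).
  x = 1: rhs = 2, matching y values: none (0 points).
  x = 2: rhs = 5, matching y values: none (0 points).
  x = 3: rhs = 7, matching y values: none (0 points).
  x = 4: rhs = 1, matching y values: 1, 12 (2 points).
  x = 5: rhs = 6, matching y values: none (0 points).
  x = 6: rhs = 2, matching y values: none (0 points).
  x = 7: rhs = 8, matching y values: none (0 points).
  x = 8: rhs = 4, matching y values: 2, 11 (2 points).
  x = 9: rhs = 9, matching y values: 3, 10 (2 points).
  x = 10: rhs = 3, matching y values: 4, 9 (2 points).
  x = 11: rhs = 5, matching y values: none (0 points).
  x = 12: rhs = 8, matching y values: none (0 points).
Total affine count: 8.
Full point count |E(F_13)| = 8 + 1 = 9.
Hasse bound: |9 − (13+1)| = |-5| = 5 ≤ 2√13 ≈ 7.2111 ✓.


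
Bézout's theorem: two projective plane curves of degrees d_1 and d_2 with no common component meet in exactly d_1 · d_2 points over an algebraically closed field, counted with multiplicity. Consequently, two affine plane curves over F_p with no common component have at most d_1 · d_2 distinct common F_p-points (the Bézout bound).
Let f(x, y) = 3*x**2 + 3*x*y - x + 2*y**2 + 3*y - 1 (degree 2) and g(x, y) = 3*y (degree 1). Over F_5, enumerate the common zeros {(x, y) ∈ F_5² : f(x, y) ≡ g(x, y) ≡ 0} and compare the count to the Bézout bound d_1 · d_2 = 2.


Common zeros: ∅; count = 0; Bézout bound = 2.

deg(f) = 2, deg(g) = 1, so Bézout bound = 2.
Scan x ∈ F_5. For each x, list the y ∈ F_5 with f(x, y) ≡ 0 and those with g(x, y) ≡ 0 (mod 5); the common zeros in that column are the intersection.
  x = 0: f ≡ 0 at y ∈ ∅; g ≡ 0 at y ∈ {0}; common: ∅.
  x = 1: f ≡ 0 at y ∈ ∅; g ≡ 0 at y ∈ {0}; common: ∅.
  x = 2: f ≡ 0 at y ∈ {1, 2}; g ≡ 0 at y ∈ {0}; common: ∅.
  x = 3: f ≡ 0 at y ∈ {2}; g ≡ 0 at y ∈ {0}; common: ∅.
  x = 4: f ≡ 0 at y ∈ {1, 4}; g ≡ 0 at y ∈ {0}; common: ∅.
Collecting: common zeros = ∅, so the count is 0.
Comparison with the Bézout bound: 0 ≤ 2 = deg(f)·deg(g), as expected for curves with no common component (the affine F_5-count falls short of the bound because intersections may lie at infinity, over extension fields, or carry multiplicity).


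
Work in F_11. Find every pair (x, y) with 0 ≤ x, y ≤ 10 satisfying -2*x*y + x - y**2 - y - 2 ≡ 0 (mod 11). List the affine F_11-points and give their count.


Affine F_11-points: {(0, 4), (0, 6), (1, 2), (1, 6), (2, 0), (2, 6), (3, 6), (3, 9), (4, 6), (4, 7), (5, 5), (5, 6), (6, 3), (6, 6), (7, 1), (7, 6), (8, 6), (8, 10), (9, 6), (9, 8), (10, 6)}; count = 21.

For each of the 121 pairs (x, y) ∈ F_11², evaluate f(x, y) mod 11. Record the zeros.
  x = 0: [0↦9, 1↦7, 2↦3, 3↦8, 4↦0, 5↦1, 6↦0, 7↦8, 8↦3, 9↦7, 10↦9]  zeros at y ∈ {4, 6}
  x = 1: [0↦10, 1↦6, 2↦0, 3↦3, 4↦4, 5↦3, 6↦0, 7↦6, 8↦10, 9↦1, 10↦1]  zeros at y ∈ {2, 6}
  x = 2: [0↦0, 1↦5, 2↦8, 3↦9, 4↦8, 5↦5, 6↦0, 7↦4, 8↦6, 9↦6, 10↦4]  zeros at y ∈ {0, 6}
  x = 3: [0↦1, 1↦4, 2↦5, 3↦4, 4↦1, 5↦7, 6↦0, 7↦2, 8↦2, 9↦0, 10↦7]  zeros at y ∈ {6, 9}
  x = 4: [0↦2, 1↦3, 2↦2, 3↦10, 4↦5, 5↦9, 6↦0, 7↦0, 8↦9, 9↦5, 10↦10]  zeros at y ∈ {6, 7}
  x = 5: [0↦3, 1↦2, 2↦10, 3↦5, 4↦9, 5↦0, 6↦0, 7↦9, 8↦5, 9↦10, 10↦2]  zeros at y ∈ {5, 6}
  x = 6: [0↦4, 1↦1, 2↦7, 3↦0, 4↦2, 5↦2, 6↦0, 7↦7, 8↦1, 9↦4, 10↦5]  zeros at y ∈ {3, 6}
  x = 7: [0↦5, 1↦0, 2↦4, 3↦6, 4↦6, 5↦4, 6↦0, 7↦5, 8↦8, 9↦9, 10↦8]  zeros at y ∈ {1, 6}
  x = 8: [0↦6, 1↦10, 2↦1, 3↦1, 4↦10, 5↦6, 6↦0, 7↦3, 8↦4, 9↦3, 10↦0]  zeros at y ∈ {6, 10}
  x = 9: [0↦7, 1↦9, 2↦9, 3↦7, 4↦3, 5↦8, 6↦0, 7↦1, 8↦0, 9↦8, 10↦3]  zeros at y ∈ {6, 8}
  x = 10: [0↦8, 1↦8, 2↦6, 3↦2, 4↦7, 5↦10, 6↦0, 7↦10, 8↦7, 9↦2, 10↦6]  zeros at y ∈ {6}
Collecting zeros: affine points = {(0, 4), (0, 6), (1, 2), (1, 6), (2, 0), (2, 6), (3, 6), (3, 9), (4, 6), (4, 7), (5, 5), (5, 6), (6, 3), (6, 6), (7, 1), (7, 6), (8, 6), (8, 10), (9, 6), (9, 8), (10, 6)}.
Total count |C(F_11)_aff| = 21.


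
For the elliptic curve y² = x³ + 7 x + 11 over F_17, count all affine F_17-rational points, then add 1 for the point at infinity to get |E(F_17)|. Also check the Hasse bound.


Affine points = {(1, 6), (1, 11), (2, 4), (2, 13), (3, 5), (3, 12), (4, 1), (4, 16), (5, 1), (5, 16), (8, 1), (8, 16), (9, 2), (9, 15), (11, 5), (11, 12), (12, 2), (12, 15), (13, 2), (13, 15)}; affine count = 20; |E(F_17)| = 21.

Discriminant check: Δ ∝ 4a³ + 27b² = 4·7³ + 27·11² = 4·343 + 27·121 ≡ 15 (mod 17). Nonzero ⇒ E is nonsingular.
For each x ∈ F_17, compute rhs = x³ + 7·x + 11 mod 17, then count y ∈ F_17 with y² ≡ rhs.
  x = 0: rhs = 11, matching y values: none (0 points).
  x = 1: rhs = 2, matching y values: 6, 11 (2 points).
  x = 2: rhs = 16, matching y values: 4, 13 (2 points).
  x = 3: rhs = 8, matching y values: 5, 12 (2 points).
  x = 4: rhs = 1, matching y values: 1, 16 (2 points).
  x = 5: rhs = 1, matching y values: 1, 16 (2 points).
  x = 6: rhs = 14, matching y values: none (0 points).
  x = 7: rhs = 12, matching y values: none (0 points).
  x = 8: rhs = 1, matching y values: 1, 16 (2 points).
  x = 9: rhs = 4, matching y values: 2, 15 (2 points).
  x = 10: rhs = 10, matching y values: none (0 points).
  x = 11: rhs = 8, matching y values: 5, 12 (2 points).
  x = 12: rhs = 4, matching y values: 2, 15 (2 points).
  x = 13: rhs = 4, matching y values: 2, 15 (2 points).
  x = 14: rhs = 14, matching y values: none (0 points).
  x = 15: rhs = 6, matching y values: none (0 points).
  x = 16: rhs = 3, matching y values: none (0 points).
Total affine count: 20.
Full point count |E(F_17)| = 20 + 1 = 21.
Hasse bound: |21 − (17+1)| = |3| = 3 ≤ 2√17 ≈ 8.2462 ✓.


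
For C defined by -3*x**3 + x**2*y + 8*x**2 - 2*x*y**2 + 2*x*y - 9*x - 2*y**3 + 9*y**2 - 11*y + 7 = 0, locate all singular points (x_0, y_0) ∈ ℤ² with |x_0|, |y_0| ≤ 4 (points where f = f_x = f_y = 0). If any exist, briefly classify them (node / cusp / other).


Singular points: {(1, 1)}; classification: cusp.

Compute partial derivatives:
  f_x = -9*x**2 + 2*x*y + 16*x - 2*y**2 + 2*y - 9.
  f_y = x**2 - 4*x*y + 2*x - 6*y**2 + 18*y - 11.
Scan x_0 ∈ {−4, ..., 4}. For each x_0, f_y(x_0, y) is a polynomial in y; find its integer roots y ∈ {−4, ..., 4}, then test f_x and f at those candidates.
  x = -4: f_y(-4, y) = -6*y**2 + 34*y - 3; no integer root y with |y| ≤ 4.
  x = -3: f_y(-3, y) = -6*y**2 + 30*y - 8; no integer root y with |y| ≤ 4.
  x = -2: f_y(-2, y) = -6*y**2 + 26*y - 11; no integer root y with |y| ≤ 4.
  x = -1: f_y(-1, y) = -6*y**2 + 22*y - 12; vanishes at y ∈ {3}. (-1, 3): f_x = -52 ≠ 0.
  x = 0: f_y(0, y) = -6*y**2 + 18*y - 11; no integer root y with |y| ≤ 4.
  x = 1: f_y(1, y) = -6*y**2 + 14*y - 8; vanishes at y ∈ {1}. (1, 1): f_x = 0, f = 0 — SINGULAR.
  x = 2: f_y(2, y) = -6*y**2 + 10*y - 3; no integer root y with |y| ≤ 4.
  x = 3: f_y(3, y) = -6*y**2 + 6*y + 4; no integer root y with |y| ≤ 4.
  x = 4: f_y(4, y) = -6*y**2 + 2*y + 13; no integer root y with |y| ≤ 4.
Only singular point on the grid: (1, 1).
Classify: substitute x = 1 + u, y = 1 + v and expand: f = -3*u**3 + u**2*v - 2*u*v**2 - 2*v**3 + v**2.
No constant or linear terms (consistent with a singular point). Quadratic part: v**2. Cubic part: -3*u**3 + u**2*v - 2*u*v**2 - 2*v**3.
The quadratic part v**2 is a perfect square, so there is a single (double) tangent line v = 0, i.e. y = 1. Restricting the cubic part to that line (v = 0) leaves -3*u**3 ≠ 0, so f is not divisible by v and the branch is v² ≈ 3*u**3 to lowest order — this is a cusp.
Classification: cusp.


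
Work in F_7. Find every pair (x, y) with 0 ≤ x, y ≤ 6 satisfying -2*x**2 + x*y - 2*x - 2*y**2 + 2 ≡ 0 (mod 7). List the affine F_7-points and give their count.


Affine F_7-points: {(0, 1), (0, 6), (2, 2), (2, 6), (3, 1), (3, 4), (5, 2), (5, 4)}; count = 8.

For each of the 49 pairs (x, y) ∈ F_7², evaluate f(x, y) mod 7. Record the zeros.
  x = 0: [0↦2, 1↦0, 2↦1, 3↦5, 4↦5, 5↦1, 6↦0]  zeros at y ∈ {1, 6}
  x = 1: [0↦5, 1↦4, 2↦6, 3↦4, 4↦5, 5↦2, 6↦2]  zeros at y ∈ ∅
  x = 2: [0↦4, 1↦4, 2↦0, 3↦6, 4↦1, 5↦6, 6↦0]  zeros at y ∈ {2, 6}
  x = 3: [0↦6, 1↦0, 2↦4, 3↦4, 4↦0, 5↦6, 6↦1]  zeros at y ∈ {1, 4}
  x = 4: [0↦4, 1↦6, 2↦4, 3↦5, 4↦2, 5↦2, 6↦5]  zeros at y ∈ ∅
  x = 5: [0↦5, 1↦1, 2↦0, 3↦2, 4↦0, 5↦1, 6↦5]  zeros at y ∈ {2, 4}
  x = 6: [0↦2, 1↦6, 2↦6, 3↦2, 4↦1, 5↦3, 6↦1]  zeros at y ∈ ∅
Collecting zeros: affine points = {(0, 1), (0, 6), (2, 2), (2, 6), (3, 1), (3, 4), (5, 2), (5, 4)}.
Total count |C(F_7)_aff| = 8.


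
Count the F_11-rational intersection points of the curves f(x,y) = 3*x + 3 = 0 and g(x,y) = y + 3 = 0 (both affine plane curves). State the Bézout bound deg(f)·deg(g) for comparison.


Common zeros: {(10, 8)}; count = 1; Bézout bound = 1.

deg(f) = 1, deg(g) = 1, so Bézout bound = 1.
Scan x ∈ F_11. For each x, list the y ∈ F_11 with f(x, y) ≡ 0 and those with g(x, y) ≡ 0 (mod 11); the common zeros in that column are the intersection.
  x = 0: f ≡ 0 at y ∈ ∅; g ≡ 0 at y ∈ {8}; common: ∅.
  x = 1: f ≡ 0 at y ∈ ∅; g ≡ 0 at y ∈ {8}; common: ∅.
  x = 2: f ≡ 0 at y ∈ ∅; g ≡ 0 at y ∈ {8}; common: ∅.
  x = 3: f ≡ 0 at y ∈ ∅; g ≡ 0 at y ∈ {8}; common: ∅.
  x = 4: f ≡ 0 at y ∈ ∅; g ≡ 0 at y ∈ {8}; common: ∅.
  x = 5: f ≡ 0 at y ∈ ∅; g ≡ 0 at y ∈ {8}; common: ∅.
  x = 6: f ≡ 0 at y ∈ ∅; g ≡ 0 at y ∈ {8}; common: ∅.
  x = 7: f ≡ 0 at y ∈ ∅; g ≡ 0 at y ∈ {8}; common: ∅.
  x = 8: f ≡ 0 at y ∈ ∅; g ≡ 0 at y ∈ {8}; common: ∅.
  x = 9: f ≡ 0 at y ∈ ∅; g ≡ 0 at y ∈ {8}; common: ∅.
  x = 10: f ≡ 0 at y ∈ {0, 1, 2, 3, 4, 5, 6, 7, 8, 9, 10}; g ≡ 0 at y ∈ {8}; common: {8}.
Collecting: common zeros = {(10, 8)}, so the count is 1.
Comparison with the Bézout bound: 1 ≤ 1 = deg(f)·deg(g), as expected for curves with no common component (the bound is attained).


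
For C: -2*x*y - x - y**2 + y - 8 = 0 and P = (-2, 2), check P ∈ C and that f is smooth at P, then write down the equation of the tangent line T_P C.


Tangent line at P: -5*x + y - 12 = 0.

Step 1: f(-2, 2) = 0, so P lies on C.
Step 2: partial derivatives
  f_x(x, y) = -2*y - 1, f_y(x, y) = -2*x - 2*y + 1.
  f_x(P) = -5, f_y(P) = 1 (gradient nonzero, so P is smooth).
Step 3: tangent line at P: -5·(x − -2) + 1·(y − 2) = 0.
Expanding: -5*x + y - 12 = 0.


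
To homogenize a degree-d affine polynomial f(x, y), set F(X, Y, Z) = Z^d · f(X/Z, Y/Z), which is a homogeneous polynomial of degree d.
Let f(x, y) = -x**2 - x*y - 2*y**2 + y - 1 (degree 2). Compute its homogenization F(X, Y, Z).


F(X, Y, Z) = -X**2 - X*Y - 2*Y**2 + Y*Z - Z**2

deg(f) = 2.
Substitute x = X/Z, y = Y/Z into f, then multiply by Z^2.
  monomial -1·x^2·y^0 ↦ -1·X^2·Y^0·Z^0.
  monomial -1·x^1·y^1 ↦ -1·X^1·Y^1·Z^0.
  monomial -2·x^0·y^2 ↦ -2·X^0·Y^2·Z^0.
  monomial 1·x^0·y^1 ↦ 1·X^0·Y^1·Z^1.
  monomial -1·x^0·y^0 ↦ -1·X^0·Y^0·Z^2.
Collecting: F(X, Y, Z) = -X**2 - X*Y - 2*Y**2 + Y*Z - Z**2.


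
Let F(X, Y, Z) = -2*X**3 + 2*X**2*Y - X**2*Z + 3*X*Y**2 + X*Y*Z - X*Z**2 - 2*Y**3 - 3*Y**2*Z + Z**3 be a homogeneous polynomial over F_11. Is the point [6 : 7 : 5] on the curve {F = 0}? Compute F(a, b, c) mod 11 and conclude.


F(6,7,5) ≡ 0 (mod 11); P is on the curve.

Evaluate F(6, 7, 5) term-by-term (mod 11).
  -2*X**3 ↦ -2·216·1·1 = -432
  2*X**2*Y ↦ 2·36·7·1 = 504
  -X**2*Z ↦ -1·36·1·5 = -180
  3*X*Y**2 ↦ 3·6·49·1 = 882
  X*Y*Z ↦ 1·6·7·5 = 210
  -X*Z**2 ↦ -1·6·1·25 = -150
  -2*Y**3 ↦ -2·1·343·1 = -686
  -3*Y**2*Z ↦ -3·1·49·5 = -735
  Z**3 ↦ 1·1·1·125 = 125
Sum: F(6, 7, 5) = (-432) + (504) + (-180) + (882) + (210) + (-150) + (-686) + (-735) + (125) = -462.
Reducing mod 11: -462 ≡ 0 (mod 11).
Since F(a, b, c) ≡ 0 (mod 11), P lies on the curve.


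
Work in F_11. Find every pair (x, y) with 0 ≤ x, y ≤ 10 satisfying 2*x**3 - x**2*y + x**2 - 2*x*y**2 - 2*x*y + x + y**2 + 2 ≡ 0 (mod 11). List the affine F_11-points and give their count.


Affine F_11-points: {(0, 3), (0, 8), (1, 4), (2, 6), (3, 3), (3, 5), (5, 2), (5, 10), (6, 9), (9, 3), (9, 8), (10, 0), (10, 7)}; count = 13.

For each of the 121 pairs (x, y) ∈ F_11², evaluate f(x, y) mod 11. Record the zeros.
  x = 0: [0↦2, 1↦3, 2↦6, 3↦0, 4↦7, 5↦5, 6↦5, 7↦7, 8↦0, 9↦6, 10↦3]  zeros at y ∈ {3, 8}
  x = 1: [0↦6, 1↦2, 2↦7, 3↦10, 4↦0, 5↦10, 6↦7, 7↦2, 8↦6, 9↦8, 10↦8]  zeros at y ∈ {4}
  x = 2: [0↦2, 1↦2, 2↦7, 3↦6, 4↦10, 5↦8, 6↦0, 7↦8, 8↦10, 9↦6, 10↦7]  zeros at y ∈ {6}
  x = 3: [0↦2, 1↦4, 2↦7, 3↦0, 4↦5, 5↦0, 6↦7, 7↦4, 8↦2, 9↦1, 10↦1]  zeros at y ∈ {3, 5}
  x = 4: [0↦7, 1↦9, 2↦8, 3↦4, 4↦8, 5↦9, 6↦7, 7↦2, 8↦5, 9↦5, 10↦2]  zeros at y ∈ ∅
  x = 5: [0↦7, 1↦7, 2↦0, 3↦8, 4↦9, 5↦3, 6↦1, 7↦3, 8↦9, 9↦8, 10↦0]  zeros at y ∈ {2, 10}
  x = 6: [0↦3, 1↦10, 2↦6, 3↦2, 4↦9, 5↦5, 6↦1, 7↦8, 8↦4, 9↦0, 10↦7]  zeros at y ∈ {9}
  x = 7: [0↦7, 1↦8, 2↦5, 3↦9, 4↦9, 5↦5, 6↦8, 7↦7, 8↦2, 9↦4, 10↦2]  zeros at y ∈ ∅
  x = 8: [0↦9, 1↦2, 2↦9, 3↦8, 4↦10, 5↦4, 6↦1, 7↦1, 8↦4, 9↦10, 10↦8]  zeros at y ∈ ∅
  x = 9: [0↦10, 1↦4, 2↦8, 3↦0, 4↦2, 5↦3, 6↦3, 7↦2, 8↦0, 9↦8, 10↦4]  zeros at y ∈ {3, 8}
  x = 10: [0↦0, 1↦4, 2↦3, 3↦8, 4↦8, 5↦3, 6↦4, 7↦0, 8↦2, 9↦10, 10↦2]  zeros at y ∈ {0, 7}
Collecting zeros: affine points = {(0, 3), (0, 8), (1, 4), (2, 6), (3, 3), (3, 5), (5, 2), (5, 10), (6, 9), (9, 3), (9, 8), (10, 0), (10, 7)}.
Total count |C(F_11)_aff| = 13.


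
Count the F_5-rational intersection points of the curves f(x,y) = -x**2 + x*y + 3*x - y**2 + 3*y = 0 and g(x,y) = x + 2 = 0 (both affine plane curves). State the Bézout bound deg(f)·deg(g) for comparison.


Common zeros: {(3, 0), (3, 1)}; count = 2; Bézout bound = 2.

deg(f) = 2, deg(g) = 1, so Bézout bound = 2.
Scan x ∈ F_5. For each x, list the y ∈ F_5 with f(x, y) ≡ 0 and those with g(x, y) ≡ 0 (mod 5); the common zeros in that column are the intersection.
  x = 0: f ≡ 0 at y ∈ {0, 3}; g ≡ 0 at y ∈ ∅; common: ∅.
  x = 1: f ≡ 0 at y ∈ {1, 3}; g ≡ 0 at y ∈ ∅; common: ∅.
  x = 2: f ≡ 0 at y ∈ ∅; g ≡ 0 at y ∈ ∅; common: ∅.
  x = 3: f ≡ 0 at y ∈ {0, 1}; g ≡ 0 at y ∈ {0, 1, 2, 3, 4}; common: {0, 1}.
  x = 4: f ≡ 0 at y ∈ ∅; g ≡ 0 at y ∈ ∅; common: ∅.
Collecting: common zeros = {(3, 0), (3, 1)}, so the count is 2.
Comparison with the Bézout bound: 2 ≤ 2 = deg(f)·deg(g), as expected for curves with no common component (the bound is attained).


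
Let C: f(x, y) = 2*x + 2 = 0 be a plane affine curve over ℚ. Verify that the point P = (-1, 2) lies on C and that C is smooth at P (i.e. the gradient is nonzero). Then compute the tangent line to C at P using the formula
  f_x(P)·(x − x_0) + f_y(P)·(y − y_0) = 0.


Tangent line at P: 2*x + 2 = 0.

Step 1: f(-1, 2) = 0, so P lies on C.
Step 2: partial derivatives
  f_x(x, y) = 2, f_y(x, y) = 0.
  f_x(P) = 2, f_y(P) = 0 (gradient nonzero, so P is smooth).
Step 3: tangent line at P: 2·(x − -1) + 0·(y − 2) = 0.
Expanding: 2*x + 2 = 0.


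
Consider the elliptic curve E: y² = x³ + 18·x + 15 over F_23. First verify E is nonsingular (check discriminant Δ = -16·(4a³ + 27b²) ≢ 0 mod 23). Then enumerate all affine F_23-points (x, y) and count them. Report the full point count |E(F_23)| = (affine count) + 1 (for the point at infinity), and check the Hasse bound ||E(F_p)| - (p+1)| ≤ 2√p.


Affine points = {(2, 6), (2, 17), (3, 2), (3, 21), (4, 6), (4, 17), (5, 0), (7, 1), (7, 22), (8, 2), (8, 21), (9, 3), (9, 20), (11, 7), (11, 16), (12, 2), (12, 21), (13, 10), (13, 13), (15, 7), (15, 16), (16, 11), (16, 12), (17, 6), (17, 17), (20, 7), (20, 16)}; affine count = 27; |E(F_23)| = 28.

Discriminant check: Δ ∝ 4a³ + 27b² = 4·18³ + 27·15² = 4·5832 + 27·225 ≡ 9 (mod 23). Nonzero ⇒ E is nonsingular.
For each x ∈ F_23, compute rhs = x³ + 18·x + 15 mod 23, then count y ∈ F_23 with y² ≡ rhs.
  x = 0: rhs = 15, matching y values: none (0 points).
  x = 1: rhs = 11, matching y values: none (0 points).
  x = 2: rhs = 13, matching y values: 6, 17 (2 points).
  x = 3: rhs = 4, matching y values: 2, 21 (2 points).
  x = 4: rhs = 13, matching y values: 6, 17 (2 points).
  x = 5: rhs = 0, matching y values: 0 (1 points).
  x = 6: rhs = 17, matching y values: none (0 points).
  x = 7: rhs = 1, matching y values: 1, 22 (2 points).
  x = 8: rhs = 4, matching y values: 2, 21 (2 points).
  x = 9: rhs = 9, matching y values: 3, 20 (2 points).
  x = 10: rhs = 22, matching y values: none (0 points).
  x = 11: rhs = 3, matching y values: 7, 16 (2 points).
  x = 12: rhs = 4, matching y values: 2, 21 (2 points).
  x = 13: rhs = 8, matching y values: 10, 13 (2 points).
  x = 14: rhs = 21, matching y values: none (0 points).
  x = 15: rhs = 3, matching y values: 7, 16 (2 points).
  x = 16: rhs = 6, matching y values: 11, 12 (2 points).
  x = 17: rhs = 13, matching y values: 6, 17 (2 points).
  x = 18: rhs = 7, matching y values: none (0 points).
  x = 19: rhs = 17, matching y values: none (0 points).
  x = 20: rhs = 3, matching y values: 7, 16 (2 points).
  x = 21: rhs = 17, matching y values: none (0 points).
  x = 22: rhs = 19, matching y values: none (0 points).
Total affine count: 27.
Full point count |E(F_23)| = 27 + 1 = 28.
Hasse bound: |28 − (23+1)| = |4| = 4 ≤ 2√23 ≈ 9.5917 ✓.


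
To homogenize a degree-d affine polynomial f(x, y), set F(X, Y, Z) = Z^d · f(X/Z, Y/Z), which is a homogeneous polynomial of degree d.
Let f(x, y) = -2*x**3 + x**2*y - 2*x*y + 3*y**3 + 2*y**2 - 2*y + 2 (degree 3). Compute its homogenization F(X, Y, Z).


F(X, Y, Z) = -2*X**3 + X**2*Y - 2*X*Y*Z + 3*Y**3 + 2*Y**2*Z - 2*Y*Z**2 + 2*Z**3

deg(f) = 3.
Substitute x = X/Z, y = Y/Z into f, then multiply by Z^3.
  monomial -2·x^3·y^0 ↦ -2·X^3·Y^0·Z^0.
  monomial 1·x^2·y^1 ↦ 1·X^2·Y^1·Z^0.
  monomial -2·x^1·y^1 ↦ -2·X^1·Y^1·Z^1.
  monomial 3·x^0·y^3 ↦ 3·X^0·Y^3·Z^0.
  monomial 2·x^0·y^2 ↦ 2·X^0·Y^2·Z^1.
  monomial -2·x^0·y^1 ↦ -2·X^0·Y^1·Z^2.
  monomial 2·x^0·y^0 ↦ 2·X^0·Y^0·Z^3.
Collecting: F(X, Y, Z) = -2*X**3 + X**2*Y - 2*X*Y*Z + 3*Y**3 + 2*Y**2*Z - 2*Y*Z**2 + 2*Z**3.


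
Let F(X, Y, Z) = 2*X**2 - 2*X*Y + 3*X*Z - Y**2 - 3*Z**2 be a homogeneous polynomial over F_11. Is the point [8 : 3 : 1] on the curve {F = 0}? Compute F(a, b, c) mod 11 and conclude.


F(8,3,1) ≡ 4 (mod 11); P is NOT on the curve.

Evaluate F(8, 3, 1) term-by-term (mod 11).
  2*X**2 ↦ 2·64·1·1 = 128
  -2*X*Y ↦ -2·8·3·1 = -48
  3*X*Z ↦ 3·8·1·1 = 24
  -Y**2 ↦ -1·1·9·1 = -9
  -3*Z**2 ↦ -3·1·1·1 = -3
Sum: F(8, 3, 1) = (128) + (-48) + (24) + (-9) + (-3) = 92.
Reducing mod 11: 92 ≡ 4 (mod 11).
Since F(a, b, c) ≡ 4 ≠ 0 (mod 11), P does NOT lie on the curve.


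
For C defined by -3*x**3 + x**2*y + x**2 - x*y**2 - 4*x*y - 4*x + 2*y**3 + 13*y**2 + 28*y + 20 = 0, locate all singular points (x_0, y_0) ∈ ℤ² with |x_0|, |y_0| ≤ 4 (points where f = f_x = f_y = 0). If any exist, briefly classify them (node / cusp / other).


Singular points: {(0, -2)}; classification: node.

Compute partial derivatives:
  f_x = -9*x**2 + 2*x*y + 2*x - y**2 - 4*y - 4.
  f_y = x**2 - 2*x*y - 4*x + 6*y**2 + 26*y + 28.
Scan x_0 ∈ {−4, ..., 4}. For each x_0, f_y(x_0, y) is a polynomial in y; find its integer roots y ∈ {−4, ..., 4}, then test f_x and f at those candidates.
  x = -4: f_y(-4, y) = 6*y**2 + 34*y + 60; no integer root y with |y| ≤ 4.
  x = -3: f_y(-3, y) = 6*y**2 + 32*y + 49; no integer root y with |y| ≤ 4.
  x = -2: f_y(-2, y) = 6*y**2 + 30*y + 40; no integer root y with |y| ≤ 4.
  x = -1: f_y(-1, y) = 6*y**2 + 28*y + 33; no integer root y with |y| ≤ 4.
  x = 0: f_y(0, y) = 6*y**2 + 26*y + 28; vanishes at y ∈ {-2}. (0, -2): f_x = 0, f = 0 — SINGULAR.
  x = 1: f_y(1, y) = 6*y**2 + 24*y + 25; no integer root y with |y| ≤ 4.
  x = 2: f_y(2, y) = 6*y**2 + 22*y + 24; no integer root y with |y| ≤ 4.
  x = 3: f_y(3, y) = 6*y**2 + 20*y + 25; no integer root y with |y| ≤ 4.
  x = 4: f_y(4, y) = 6*y**2 + 18*y + 28; no integer root y with |y| ≤ 4.
Only singular point on the grid: (0, -2).
Classify: substitute x = 0 + u, y = -2 + v and expand: f = -3*u**3 + u**2*v - u**2 - u*v**2 + 2*v**3 + v**2.
No constant or linear terms (consistent with a singular point). Quadratic part: -u**2 + v**2. Cubic part: -3*u**3 + u**2*v - u*v**2 + 2*v**3.
The quadratic part v**2 - u**2 = (v − u)(v + u) splits into two distinct linear factors, so there are two distinct tangent lines y − -2 = ±(x − 0) — this is a node (ordinary double point).
Classification: node.


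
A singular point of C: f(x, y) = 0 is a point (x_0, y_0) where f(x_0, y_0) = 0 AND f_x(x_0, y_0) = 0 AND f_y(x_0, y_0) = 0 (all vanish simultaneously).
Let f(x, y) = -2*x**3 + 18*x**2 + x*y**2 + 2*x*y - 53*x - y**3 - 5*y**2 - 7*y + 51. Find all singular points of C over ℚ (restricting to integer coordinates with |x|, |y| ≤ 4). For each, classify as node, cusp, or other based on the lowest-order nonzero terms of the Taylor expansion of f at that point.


Singular points: {(3, -1)}; classification: cusp.

Compute partial derivatives:
  f_x = -6*x**2 + 36*x + y**2 + 2*y - 53.
  f_y = 2*x*y + 2*x - 3*y**2 - 10*y - 7.
Scan x_0 ∈ {−4, ..., 4}. For each x_0, f_y(x_0, y) is a polynomial in y; find its integer roots y ∈ {−4, ..., 4}, then test f_x and f at those candidates.
  x = -4: f_y(-4, y) = -3*y**2 - 18*y - 15; vanishes at y ∈ {-1}. (-4, -1): f_x = -294 ≠ 0.
  x = -3: f_y(-3, y) = -3*y**2 - 16*y - 13; vanishes at y ∈ {-1}. (-3, -1): f_x = -216 ≠ 0.
  x = -2: f_y(-2, y) = -3*y**2 - 14*y - 11; vanishes at y ∈ {-1}. (-2, -1): f_x = -150 ≠ 0.
  x = -1: f_y(-1, y) = -3*y**2 - 12*y - 9; vanishes at y ∈ {-3, -1}. (-1, -3): f_x = -92 ≠ 0; (-1, -1): f_x = -96 ≠ 0.
  x = 0: f_y(0, y) = -3*y**2 - 10*y - 7; vanishes at y ∈ {-1}. (0, -1): f_x = -54 ≠ 0.
  x = 1: f_y(1, y) = -3*y**2 - 8*y - 5; vanishes at y ∈ {-1}. (1, -1): f_x = -24 ≠ 0.
  x = 2: f_y(2, y) = -3*y**2 - 6*y - 3; vanishes at y ∈ {-1}. (2, -1): f_x = -6 ≠ 0.
  x = 3: f_y(3, y) = -3*y**2 - 4*y - 1; vanishes at y ∈ {-1}. (3, -1): f_x = 0, f = 0 — SINGULAR.
  x = 4: f_y(4, y) = -3*y**2 - 2*y + 1; vanishes at y ∈ {-1}. (4, -1): f_x = -6 ≠ 0.
Only singular point on the grid: (3, -1).
Classify: substitute x = 3 + u, y = -1 + v and expand: f = -2*u**3 + u*v**2 - v**3 + v**2.
No constant or linear terms (consistent with a singular point). Quadratic part: v**2. Cubic part: -2*u**3 + u*v**2 - v**3.
The quadratic part v**2 is a perfect square, so there is a single (double) tangent line v = 0, i.e. y = -1. Restricting the cubic part to that line (v = 0) leaves -2*u**3 ≠ 0, so f is not divisible by v and the branch is v² ≈ 2*u**3 to lowest order — this is a cusp.
Classification: cusp.


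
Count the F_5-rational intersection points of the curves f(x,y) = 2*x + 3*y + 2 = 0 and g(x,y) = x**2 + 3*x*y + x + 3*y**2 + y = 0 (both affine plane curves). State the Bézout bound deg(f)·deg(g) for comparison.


Common zeros: {(3, 4), (4, 0)}; count = 2; Bézout bound = 2.

deg(f) = 1, deg(g) = 2, so Bézout bound = 2.
Scan x ∈ F_5. For each x, list the y ∈ F_5 with f(x, y) ≡ 0 and those with g(x, y) ≡ 0 (mod 5); the common zeros in that column are the intersection.
  x = 0: f ≡ 0 at y ∈ {1}; g ≡ 0 at y ∈ {0, 3}; common: ∅.
  x = 1: f ≡ 0 at y ∈ {2}; g ≡ 0 at y ∈ ∅; common: ∅.
  x = 2: f ≡ 0 at y ∈ {3}; g ≡ 0 at y ∈ ∅; common: ∅.
  x = 3: f ≡ 0 at y ∈ {4}; g ≡ 0 at y ∈ {1, 4}; common: {4}.
  x = 4: f ≡ 0 at y ∈ {0}; g ≡ 0 at y ∈ {0, 4}; common: {0}.
Collecting: common zeros = {(3, 4), (4, 0)}, so the count is 2.
Comparison with the Bézout bound: 2 ≤ 2 = deg(f)·deg(g), as expected for curves with no common component (the bound is attained).


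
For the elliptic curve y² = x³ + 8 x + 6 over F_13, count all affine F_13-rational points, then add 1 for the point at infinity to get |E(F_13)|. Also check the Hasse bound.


Affine points = {(2, 2), (2, 11), (6, 6), (6, 7), (8, 6), (8, 7), (9, 1), (9, 12), (12, 6), (12, 7)}; affine count = 10; |E(F_13)| = 11.

Discriminant check: Δ ∝ 4a³ + 27b² = 4·8³ + 27·6² = 4·512 + 27·36 ≡ 4 (mod 13). Nonzero ⇒ E is nonsingular.
For each x ∈ F_13, compute rhs = x³ + 8·x + 6 mod 13, then count y ∈ F_13 with y² ≡ rhs.
  x = 0: rhs = 6, matching y values: none (0 points).
  x = 1: rhs = 2, matching y values: none (0 points).
  x = 2: rhs = 4, matching y values: 2, 11 (2 points).
  x = 3: rhs = 5, matching y values: none (0 points).
  x = 4: rhs = 11, matching y values: none (0 points).
  x = 5: rhs = 2, matching y values: none (0 points).
  x = 6: rhs = 10, matching y values: 6, 7 (2 points).
  x = 7: rhs = 2, matching y values: none (0 points).
  x = 8: rhs = 10, matching y values: 6, 7 (2 points).
  x = 9: rhs = 1, matching y values: 1, 12 (2 points).
  x = 10: rhs = 7, matching y values: none (0 points).
  x = 11: rhs = 8, matching y values: none (0 points).
  x = 12: rhs = 10, matching y values: 6, 7 (2 points).
Total affine count: 10.
Full point count |E(F_13)| = 10 + 1 = 11.
Hasse bound: |11 − (13+1)| = |-3| = 3 ≤ 2√13 ≈ 7.2111 ✓.


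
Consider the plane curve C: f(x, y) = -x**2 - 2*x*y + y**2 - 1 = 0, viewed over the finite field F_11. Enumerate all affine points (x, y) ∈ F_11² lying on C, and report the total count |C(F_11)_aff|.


Affine F_11-points: {(0, 1), (0, 10), (1, 6), (1, 7), (2, 5), (2, 10), (4, 4), (7, 7), (9, 1), (9, 6), (10, 4), (10, 5)}; count = 12.

For each of the 121 pairs (x, y) ∈ F_11², evaluate f(x, y) mod 11. Record the zeros.
  x = 0: [0↦10, 1↦0, 2↦3, 3↦8, 4↦4, 5↦2, 6↦2, 7↦4, 8↦8, 9↦3, 10↦0]  zeros at y ∈ {1, 10}
  x = 1: [0↦9, 1↦8, 2↦9, 3↦1, 4↦6, 5↦2, 6↦0, 7↦0, 8↦2, 9↦6, 10↦1]  zeros at y ∈ {6, 7}
  x = 2: [0↦6, 1↦3, 2↦2, 3↦3, 4↦6, 5↦0, 6↦7, 7↦5, 8↦5, 9↦7, 10↦0]  zeros at y ∈ {5, 10}
  x = 3: [0↦1, 1↦7, 2↦4, 3↦3, 4↦4, 5↦7, 6↦1, 7↦8, 8↦6, 9↦6, 10↦8]  zeros at y ∈ ∅
  x = 4: [0↦5, 1↦9, 2↦4, 3↦1, 4↦0, 5↦1, 6↦4, 7↦9, 8↦5, 9↦3, 10↦3]  zeros at y ∈ {4}
  x = 5: [0↦7, 1↦9, 2↦2, 3↦8, 4↦5, 5↦4, 6↦5, 7↦8, 8↦2, 9↦9, 10↦7]  zeros at y ∈ ∅
  x = 6: [0↦7, 1↦7, 2↦9, 3↦2, 4↦8, 5↦5, 6↦4, 7↦5, 8↦8, 9↦2, 10↦9]  zeros at y ∈ ∅
  x = 7: [0↦5, 1↦3, 2↦3, 3↦5, 4↦9, 5↦4, 6↦1, 7↦0, 8↦1, 9↦4, 10↦9]  zeros at y ∈ {7}
  x = 8: [0↦1, 1↦8, 2↦6, 3↦6, 4↦8, 5↦1, 6↦7, 7↦4, 8↦3, 9↦4, 10↦7]  zeros at y ∈ ∅
  x = 9: [0↦6, 1↦0, 2↦7, 3↦5, 4↦5, 5↦7, 6↦0, 7↦6, 8↦3, 9↦2, 10↦3]  zeros at y ∈ {1, 6}
  x = 10: [0↦9, 1↦1, 2↦6, 3↦2, 4↦0, 5↦0, 6↦2, 7↦6, 8↦1, 9↦9, 10↦8]  zeros at y ∈ {4, 5}
Collecting zeros: affine points = {(0, 1), (0, 10), (1, 6), (1, 7), (2, 5), (2, 10), (4, 4), (7, 7), (9, 1), (9, 6), (10, 4), (10, 5)}.
Total count |C(F_11)_aff| = 12.


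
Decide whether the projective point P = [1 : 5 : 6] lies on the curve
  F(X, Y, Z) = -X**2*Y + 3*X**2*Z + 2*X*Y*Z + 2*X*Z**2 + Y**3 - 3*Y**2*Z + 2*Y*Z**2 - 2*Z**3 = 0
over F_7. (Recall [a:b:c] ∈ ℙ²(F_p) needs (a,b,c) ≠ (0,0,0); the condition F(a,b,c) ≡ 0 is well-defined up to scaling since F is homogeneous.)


F(1,5,6) ≡ 0 (mod 7); P is on the curve.

Evaluate F(1, 5, 6) term-by-term (mod 7).
  -X**2*Y ↦ -1·1·5·1 = -5
  3*X**2*Z ↦ 3·1·1·6 = 18
  2*X*Y*Z ↦ 2·1·5·6 = 60
  2*X*Z**2 ↦ 2·1·1·36 = 72
  Y**3 ↦ 1·1·125·1 = 125
  -3*Y**2*Z ↦ -3·1·25·6 = -450
  2*Y*Z**2 ↦ 2·1·5·36 = 360
  -2*Z**3 ↦ -2·1·1·216 = -432
Sum: F(1, 5, 6) = (-5) + (18) + (60) + (72) + (125) + (-450) + (360) + (-432) = -252.
Reducing mod 7: -252 ≡ 0 (mod 7).
Since F(a, b, c) ≡ 0 (mod 7), P lies on the curve.


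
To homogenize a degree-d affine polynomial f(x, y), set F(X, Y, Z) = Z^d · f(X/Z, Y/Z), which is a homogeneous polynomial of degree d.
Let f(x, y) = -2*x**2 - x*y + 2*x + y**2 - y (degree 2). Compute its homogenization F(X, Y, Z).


F(X, Y, Z) = -2*X**2 - X*Y + 2*X*Z + Y**2 - Y*Z

deg(f) = 2.
Substitute x = X/Z, y = Y/Z into f, then multiply by Z^2.
  monomial -2·x^2·y^0 ↦ -2·X^2·Y^0·Z^0.
  monomial -1·x^1·y^1 ↦ -1·X^1·Y^1·Z^0.
  monomial 2·x^1·y^0 ↦ 2·X^1·Y^0·Z^1.
  monomial 1·x^0·y^2 ↦ 1·X^0·Y^2·Z^0.
  monomial -1·x^0·y^1 ↦ -1·X^0·Y^1·Z^1.
Collecting: F(X, Y, Z) = -2*X**2 - X*Y + 2*X*Z + Y**2 - Y*Z.


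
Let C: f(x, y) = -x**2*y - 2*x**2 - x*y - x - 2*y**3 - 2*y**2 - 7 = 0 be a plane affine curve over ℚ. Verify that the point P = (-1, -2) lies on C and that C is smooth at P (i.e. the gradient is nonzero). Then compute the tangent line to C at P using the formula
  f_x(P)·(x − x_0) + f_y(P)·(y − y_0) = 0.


Tangent line at P: x - 16*y - 31 = 0.

Step 1: f(-1, -2) = 0, so P lies on C.
Step 2: partial derivatives
  f_x(x, y) = -2*x*y - 4*x - y - 1, f_y(x, y) = -x**2 - x - 6*y**2 - 4*y.
  f_x(P) = 1, f_y(P) = -16 (gradient nonzero, so P is smooth).
Step 3: tangent line at P: 1·(x − -1) + -16·(y − -2) = 0.
Expanding: x - 16*y - 31 = 0.


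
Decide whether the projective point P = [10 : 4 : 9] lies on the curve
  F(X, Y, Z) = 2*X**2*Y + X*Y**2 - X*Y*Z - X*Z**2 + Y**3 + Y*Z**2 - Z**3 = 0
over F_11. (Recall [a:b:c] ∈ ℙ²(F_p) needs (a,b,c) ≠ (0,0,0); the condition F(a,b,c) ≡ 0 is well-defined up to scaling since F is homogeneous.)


F(10,4,9) ≡ 10 (mod 11); P is NOT on the curve.

Evaluate F(10, 4, 9) term-by-term (mod 11).
  2*X**2*Y ↦ 2·100·4·1 = 800
  X*Y**2 ↦ 1·10·16·1 = 160
  -X*Y*Z ↦ -1·10·4·9 = -360
  -X*Z**2 ↦ -1·10·1·81 = -810
  Y**3 ↦ 1·1·64·1 = 64
  Y*Z**2 ↦ 1·1·4·81 = 324
  -Z**3 ↦ -1·1·1·729 = -729
Sum: F(10, 4, 9) = (800) + (160) + (-360) + (-810) + (64) + (324) + (-729) = -551.
Reducing mod 11: -551 ≡ 10 (mod 11).
Since F(a, b, c) ≡ 10 ≠ 0 (mod 11), P does NOT lie on the curve.


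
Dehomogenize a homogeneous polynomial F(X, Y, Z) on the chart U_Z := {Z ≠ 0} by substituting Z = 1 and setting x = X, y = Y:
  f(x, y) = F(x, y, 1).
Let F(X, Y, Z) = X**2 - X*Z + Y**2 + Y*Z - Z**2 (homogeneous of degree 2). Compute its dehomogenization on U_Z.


f(x, y) = x**2 - x + y**2 + y - 1

On U_Z we set Z = 1. Each monomial c·X^i·Y^j·Z^k in F becomes c·x^i·y^j·1^k = c·x^i·y^j.
Substituting Z = 1: F(X, Y, 1) = x**2 - x + y**2 + y - 1.
Note: deg(f) ≤ deg(F) = 2; strict inequality happens when F is divisible by Z (lost terms).


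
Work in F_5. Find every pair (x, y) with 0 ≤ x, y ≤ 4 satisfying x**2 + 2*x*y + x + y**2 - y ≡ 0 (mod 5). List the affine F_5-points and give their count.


Affine F_5-points: {(0, 0), (0, 1), (2, 1), (4, 0), (4, 3)}; count = 5.

For each of the 25 pairs (x, y) ∈ F_5², evaluate f(x, y) mod 5. Record the zeros.
  x = 0: [0↦0, 1↦0, 2↦2, 3↦1, 4↦2]  zeros at y ∈ {0, 1}
  x = 1: [0↦2, 1↦4, 2↦3, 3↦4, 4↦2]  zeros at y ∈ ∅
  x = 2: [0↦1, 1↦0, 2↦1, 3↦4, 4↦4]  zeros at y ∈ {1}
  x = 3: [0↦2, 1↦3, 2↦1, 3↦1, 4↦3]  zeros at y ∈ ∅
  x = 4: [0↦0, 1↦3, 2↦3, 3↦0, 4↦4]  zeros at y ∈ {0, 3}
Collecting zeros: affine points = {(0, 0), (0, 1), (2, 1), (4, 0), (4, 3)}.
Total count |C(F_5)_aff| = 5.


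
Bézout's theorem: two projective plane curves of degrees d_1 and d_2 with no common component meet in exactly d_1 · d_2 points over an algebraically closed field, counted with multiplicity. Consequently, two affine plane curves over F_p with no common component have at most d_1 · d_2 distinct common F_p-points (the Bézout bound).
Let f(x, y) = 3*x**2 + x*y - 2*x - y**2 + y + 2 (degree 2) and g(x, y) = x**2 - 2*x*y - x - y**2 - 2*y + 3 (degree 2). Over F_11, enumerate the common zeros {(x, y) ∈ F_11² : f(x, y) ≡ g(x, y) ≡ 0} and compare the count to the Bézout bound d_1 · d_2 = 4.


Common zeros: ∅; count = 0; Bézout bound = 4.

deg(f) = 2, deg(g) = 2, so Bézout bound = 4.
Scan x ∈ F_11. For each x, list the y ∈ F_11 with f(x, y) ≡ 0 and those with g(x, y) ≡ 0 (mod 11); the common zeros in that column are the intersection.
  x = 0: f ≡ 0 at y ∈ {2, 10}; g ≡ 0 at y ∈ {1, 8}; common: ∅.
  x = 1: f ≡ 0 at y ∈ {3, 10}; g ≡ 0 at y ∈ ∅; common: ∅.
  x = 2: f ≡ 0 at y ∈ {5, 9}; g ≡ 0 at y ∈ {2, 3}; common: ∅.
  x = 3: f ≡ 0 at y ∈ {6, 9}; g ≡ 0 at y ∈ {1, 2}; common: ∅.
  x = 4: f ≡ 0 at y ∈ ∅; g ≡ 0 at y ∈ ∅; common: ∅.
  x = 5: f ≡ 0 at y ∈ ∅; g ≡ 0 at y ∈ {3, 7}; common: ∅.
  x = 6: f ≡ 0 at y ∈ {3, 4}; g ≡ 0 at y ∈ {0, 8}; common: ∅.
  x = 7: f ≡ 0 at y ∈ ∅; g ≡ 0 at y ∈ ∅; common: ∅.
  x = 8: f ≡ 0 at y ∈ {4, 5}; g ≡ 0 at y ∈ ∅; common: ∅.
  x = 9: f ≡ 0 at y ∈ ∅; g ≡ 0 at y ∈ ∅; common: ∅.
  x = 10: f ≡ 0 at y ∈ ∅; g ≡ 0 at y ∈ {4, 7}; common: ∅.
Collecting: common zeros = ∅, so the count is 0.
Comparison with the Bézout bound: 0 ≤ 4 = deg(f)·deg(g), as expected for curves with no common component (the affine F_11-count falls short of the bound because intersections may lie at infinity, over extension fields, or carry multiplicity).


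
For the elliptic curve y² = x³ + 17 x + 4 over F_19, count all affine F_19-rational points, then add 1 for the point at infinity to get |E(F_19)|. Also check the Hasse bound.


Affine points = {(0, 2), (0, 17), (3, 5), (3, 14), (5, 9), (5, 10), (8, 5), (8, 14), (12, 6), (12, 13), (13, 3), (13, 16), (15, 9), (15, 10), (17, 0), (18, 9), (18, 10)}; affine count = 17; |E(F_19)| = 18.

Discriminant check: Δ ∝ 4a³ + 27b² = 4·17³ + 27·4² = 4·4913 + 27·16 ≡ 1 (mod 19). Nonzero ⇒ E is nonsingular.
For each x ∈ F_19, compute rhs = x³ + 17·x + 4 mod 19, then count y ∈ F_19 with y² ≡ rhs.
  x = 0: rhs = 4, matching y values: 2, 17 (2 points).
  x = 1: rhs = 3, matching y values: none (0 points).
  x = 2: rhs = 8, matching y values: none (0 points).
  x = 3: rhs = 6, matching y values: 5, 14 (2 points).
  x = 4: rhs = 3, matching y values: none (0 points).
  x = 5: rhs = 5, matching y values: 9, 10 (2 points).
  x = 6: rhs = 18, matching y values: none (0 points).
  x = 7: rhs = 10, matching y values: none (0 points).
  x = 8: rhs = 6, matching y values: 5, 14 (2 points).
  x = 9: rhs = 12, matching y values: none (0 points).
  x = 10: rhs = 15, matching y values: none (0 points).
  x = 11: rhs = 2, matching y values: none (0 points).
  x = 12: rhs = 17, matching y values: 6, 13 (2 points).
  x = 13: rhs = 9, matching y values: 3, 16 (2 points).
  x = 14: rhs = 3, matching y values: none (0 points).
  x = 15: rhs = 5, matching y values: 9, 10 (2 points).
  x = 16: rhs = 2, matching y values: none (0 points).
  x = 17: rhs = 0, matching y values: 0 (1 points).
  x = 18: rhs = 5, matching y values: 9, 10 (2 points).
Total affine count: 17.
Full point count |E(F_19)| = 17 + 1 = 18.
Hasse bound: |18 − (19+1)| = |-2| = 2 ≤ 2√19 ≈ 8.7178 ✓.
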